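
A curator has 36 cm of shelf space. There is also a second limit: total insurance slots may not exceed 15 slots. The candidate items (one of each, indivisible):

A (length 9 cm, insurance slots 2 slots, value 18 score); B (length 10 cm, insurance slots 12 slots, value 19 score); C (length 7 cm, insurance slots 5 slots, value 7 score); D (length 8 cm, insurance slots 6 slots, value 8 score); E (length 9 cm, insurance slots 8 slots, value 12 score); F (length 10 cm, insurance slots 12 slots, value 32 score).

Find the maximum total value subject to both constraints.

Feasible sets respecting both limits:
- A+F: length 19, insurance slots 14, value 50
- A+B: length 19, insurance slots 14, value 37
- A+C+E: length 25, insurance slots 15, value 37
Best: 50 score.

50 score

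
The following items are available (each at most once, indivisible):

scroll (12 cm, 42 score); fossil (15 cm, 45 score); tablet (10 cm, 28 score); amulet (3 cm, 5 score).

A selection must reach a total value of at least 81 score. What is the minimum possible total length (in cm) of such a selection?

27

Subsets with value ≥ 81, sorted by total length:
- scroll+fossil: length 27, value 87
- scroll+fossil+amulet: length 30, value 92
- scroll+fossil+tablet: length 37, value 115
- scroll+fossil+tablet+amulet: length 40, value 120
Minimum length: 27 cm.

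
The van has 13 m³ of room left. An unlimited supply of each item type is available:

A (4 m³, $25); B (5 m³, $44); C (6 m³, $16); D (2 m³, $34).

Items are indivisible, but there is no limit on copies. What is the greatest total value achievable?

$204

Best value-per-unit is D at 34/2, and filling with it alone uses volume 6×2=12. No mix of the others beats 6×34 = 204.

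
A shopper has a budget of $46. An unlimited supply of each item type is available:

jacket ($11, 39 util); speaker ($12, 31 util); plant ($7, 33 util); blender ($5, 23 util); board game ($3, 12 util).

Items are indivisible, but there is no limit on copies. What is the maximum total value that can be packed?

Best value-per-unit is plant at 33/7; filling with it alone gives 6×33 = 198.
Optimal mix: 3×plant + 5×blender → cost 46, value 214.

214 util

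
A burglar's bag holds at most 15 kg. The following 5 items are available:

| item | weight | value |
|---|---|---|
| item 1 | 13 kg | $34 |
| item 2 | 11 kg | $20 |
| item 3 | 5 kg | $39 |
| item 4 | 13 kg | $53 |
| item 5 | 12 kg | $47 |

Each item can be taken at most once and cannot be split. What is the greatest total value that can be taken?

Check high-value combinations within 15 kg:
- item 4: weight 13, value 53
- item 5: weight 12, value 47
- item 3: weight 5, value 39
- item 1: weight 13, value 34
Best: $53.

$53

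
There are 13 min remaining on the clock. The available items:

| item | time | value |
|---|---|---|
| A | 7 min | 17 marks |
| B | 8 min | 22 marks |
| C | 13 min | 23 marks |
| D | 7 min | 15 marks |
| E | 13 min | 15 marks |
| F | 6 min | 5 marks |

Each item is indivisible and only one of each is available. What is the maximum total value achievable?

Check high-value combinations within 13 min:
- C: time 13, value 23
- B: time 8, value 22
- A+F: time 7+6=13, value 17+5=22
- D+F: time 7+6=13, value 15+5=20
- A: time 7, value 17
Best: 23 marks.

23 marks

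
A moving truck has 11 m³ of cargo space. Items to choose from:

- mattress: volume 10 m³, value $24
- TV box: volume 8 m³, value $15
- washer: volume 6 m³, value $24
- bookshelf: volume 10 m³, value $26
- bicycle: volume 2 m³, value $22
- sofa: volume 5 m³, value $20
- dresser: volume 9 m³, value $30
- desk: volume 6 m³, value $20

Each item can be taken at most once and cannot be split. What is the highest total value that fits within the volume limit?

This is a 0/1 knapsack; check combinations near the capacity.
- bicycle+dresser: volume 2+9=11, value 22+30=52
- washer+bicycle: volume 6+2=8, value 24+22=46
- washer+sofa: volume 6+5=11, value 24+20=44
- bicycle+sofa: volume 2+5=7, value 22+20=42
- bicycle+desk: volume 2+6=8, value 22+20=42
Best: $52.

$52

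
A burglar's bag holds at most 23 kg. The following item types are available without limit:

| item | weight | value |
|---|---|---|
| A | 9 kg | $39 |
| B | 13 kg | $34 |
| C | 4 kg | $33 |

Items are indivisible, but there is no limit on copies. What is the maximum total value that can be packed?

$165

Best value-per-unit is C at 33/4, and filling with it alone uses weight 5×4=20. No mix of the others beats 5×33 = 165.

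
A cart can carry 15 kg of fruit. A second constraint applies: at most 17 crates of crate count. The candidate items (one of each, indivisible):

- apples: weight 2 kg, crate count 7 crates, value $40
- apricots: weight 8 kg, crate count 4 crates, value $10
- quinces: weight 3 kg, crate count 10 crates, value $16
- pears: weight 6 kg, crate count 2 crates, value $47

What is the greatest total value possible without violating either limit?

Feasible sets respecting both limits:
- apples+pears: weight 8, crate count 9, value 87
- quinces+pears: weight 9, crate count 12, value 63
- apricots+pears: weight 14, crate count 6, value 57
Best: $87.

$87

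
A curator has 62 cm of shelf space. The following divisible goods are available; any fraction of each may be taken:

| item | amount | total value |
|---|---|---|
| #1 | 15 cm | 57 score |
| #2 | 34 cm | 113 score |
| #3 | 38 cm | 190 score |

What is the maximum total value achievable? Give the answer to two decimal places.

276.91

Take in order of value per unit:
- #3 (190/38 per unit): all 38 → value 190, running total 190.00
- #1 (57/15 per unit): all 15 → value 57, running total 247.00
- #2 (113/34 per unit): 9 of 34 → value 9×113/34 = 29.9118, running total 276.91
Total 276.91.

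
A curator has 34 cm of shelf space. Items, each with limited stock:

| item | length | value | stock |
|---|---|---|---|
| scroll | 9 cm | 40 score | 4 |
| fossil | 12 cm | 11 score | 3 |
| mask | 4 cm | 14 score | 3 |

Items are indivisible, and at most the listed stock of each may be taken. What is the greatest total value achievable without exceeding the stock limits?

Best selections within length 34 and stock limits:
- 3×scroll + 1×mask: length 31, value 134
- 2×scroll + 3×mask: length 30, value 122
- 3×scroll: length 27, value 120
- 2×scroll + 2×mask: length 26, value 108
Best: 134 score.

134 score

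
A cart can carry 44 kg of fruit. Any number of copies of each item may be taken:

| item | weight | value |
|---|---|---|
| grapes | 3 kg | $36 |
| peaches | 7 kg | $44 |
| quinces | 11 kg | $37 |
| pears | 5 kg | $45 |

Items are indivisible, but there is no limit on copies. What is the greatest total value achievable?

Best value-per-unit is grapes at 36/3; filling with it alone gives 14×36 = 504.
Optimal mix: 13×grapes + 1×pears → weight 44, value 513.

$513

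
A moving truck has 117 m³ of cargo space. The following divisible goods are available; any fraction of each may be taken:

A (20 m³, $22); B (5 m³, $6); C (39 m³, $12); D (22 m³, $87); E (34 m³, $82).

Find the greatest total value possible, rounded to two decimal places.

Take in order of value per unit:
- D (87/22 per unit): all 22 → value 87, running total 87.00
- E (82/34 per unit): all 34 → value 82, running total 169.00
- B (6/5 per unit): all 5 → value 6, running total 175.00
- A (22/20 per unit): all 20 → value 22, running total 197.00
- C (12/39 per unit): 36 of 39 → value 36×12/39 = 11.0769, running total 208.08
Total 208.08.

208.08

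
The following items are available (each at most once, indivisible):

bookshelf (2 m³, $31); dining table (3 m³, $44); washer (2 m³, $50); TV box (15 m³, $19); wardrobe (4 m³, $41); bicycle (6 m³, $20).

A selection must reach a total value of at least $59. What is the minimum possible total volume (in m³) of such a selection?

Subsets with value ≥ 59, sorted by total volume:
- bookshelf+washer: volume 4, value 81
- dining table+washer: volume 5, value 94
Minimum volume: 4 m³.

4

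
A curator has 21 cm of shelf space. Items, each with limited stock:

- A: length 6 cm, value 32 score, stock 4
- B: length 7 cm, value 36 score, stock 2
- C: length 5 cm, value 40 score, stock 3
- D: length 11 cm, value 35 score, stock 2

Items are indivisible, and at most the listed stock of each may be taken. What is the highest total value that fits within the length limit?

Best selections within length 21 and stock limits:
- 1×A + 3×C: length 21, value 152
- 3×C: length 15, value 120
- 1×B + 2×C: length 17, value 116
- 2×C + 1×D: length 21, value 115
Best: 152 score.

152 score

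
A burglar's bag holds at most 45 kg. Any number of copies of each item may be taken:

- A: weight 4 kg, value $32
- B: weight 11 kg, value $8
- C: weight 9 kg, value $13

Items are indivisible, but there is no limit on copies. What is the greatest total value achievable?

Best value-per-unit is A at 32/4, and filling with it alone uses weight 11×4=44. No mix of the others beats 11×32 = 352.

$352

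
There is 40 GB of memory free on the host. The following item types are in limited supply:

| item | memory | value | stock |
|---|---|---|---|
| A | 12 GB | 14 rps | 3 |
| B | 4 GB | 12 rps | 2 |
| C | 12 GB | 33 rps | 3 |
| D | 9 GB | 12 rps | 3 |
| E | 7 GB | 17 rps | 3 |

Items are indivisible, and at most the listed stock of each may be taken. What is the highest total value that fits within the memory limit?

111 rps

Top feasible selections:
- 1×B + 3×C: memory 40, value 111
- 2×B + 2×C + 1×E: memory 39, value 107
- 2×C + 2×E: memory 38, value 100
- 3×C: memory 36, value 99
Best: 111 rps.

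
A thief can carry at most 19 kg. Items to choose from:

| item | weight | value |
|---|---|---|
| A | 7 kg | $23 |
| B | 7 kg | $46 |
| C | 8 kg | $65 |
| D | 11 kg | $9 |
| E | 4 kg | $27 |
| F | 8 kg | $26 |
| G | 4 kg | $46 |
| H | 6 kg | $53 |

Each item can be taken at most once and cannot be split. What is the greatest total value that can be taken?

Check high-value combinations within 19 kg:
- C+G+H: weight 8+4+6=18, value 65+46+53=164
- B+C+G: weight 7+8+4=19, value 46+65+46=157
- B+G+H: weight 7+4+6=17, value 46+46+53=145
Best: $164.

$164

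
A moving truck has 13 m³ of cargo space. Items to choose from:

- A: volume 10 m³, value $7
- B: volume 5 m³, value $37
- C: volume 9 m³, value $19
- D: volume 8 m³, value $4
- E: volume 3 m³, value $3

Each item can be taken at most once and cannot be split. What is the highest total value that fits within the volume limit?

$41

Check high-value combinations within 13 m³:
- B+D: volume 5+8=13, value 37+4=41
- B+E: volume 5+3=8, value 37+3=40
- B: volume 5, value 37
- C+E: volume 9+3=12, value 19+3=22
- C: volume 9, value 19
Best: $41.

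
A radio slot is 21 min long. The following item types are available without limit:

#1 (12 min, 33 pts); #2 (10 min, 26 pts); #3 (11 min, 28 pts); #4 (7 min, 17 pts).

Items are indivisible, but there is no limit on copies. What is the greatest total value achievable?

54 pts

Best value-per-unit is #1 at 33/12; filling with it alone gives 1×33 = 33.
Optimal mix: 1×#2 + 1×#3 → duration 21, value 54.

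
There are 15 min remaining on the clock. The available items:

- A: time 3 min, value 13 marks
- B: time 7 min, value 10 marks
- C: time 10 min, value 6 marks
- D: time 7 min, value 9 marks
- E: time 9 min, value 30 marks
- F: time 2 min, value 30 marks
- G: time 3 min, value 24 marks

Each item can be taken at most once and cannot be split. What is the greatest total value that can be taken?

Check high-value combinations within 15 min:
- E+F+G: time 9+2+3=14, value 30+30+24=84
- A+B+F+G: time 3+7+2+3=15, value 13+10+30+24=77
- A+D+F+G: time 3+7+2+3=15, value 13+9+30+24=76
- A+E+F: time 3+9+2=14, value 13+30+30=73
Best: 84 marks.

84 marks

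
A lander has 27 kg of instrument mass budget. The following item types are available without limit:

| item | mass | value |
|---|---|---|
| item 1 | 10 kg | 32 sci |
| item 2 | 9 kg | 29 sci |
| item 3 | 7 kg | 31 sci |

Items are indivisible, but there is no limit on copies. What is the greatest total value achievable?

Best value-per-unit is item 3 at 31/7; filling with it alone gives 3×31 = 93.
Optimal mix: 2×item 1 + 1×item 3 → mass 27, value 95.

95 sci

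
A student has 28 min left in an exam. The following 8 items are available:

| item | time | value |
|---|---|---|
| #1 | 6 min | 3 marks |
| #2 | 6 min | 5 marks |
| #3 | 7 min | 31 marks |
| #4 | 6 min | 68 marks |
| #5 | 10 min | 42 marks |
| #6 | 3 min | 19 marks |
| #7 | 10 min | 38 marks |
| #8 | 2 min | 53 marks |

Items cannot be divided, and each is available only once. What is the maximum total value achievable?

213 marks

Check high-value combinations within 28 min:
- #3+#4+#5+#6+#8: time 7+6+10+3+2=28, value 31+68+42+19+53=213
- #3+#4+#6+#7+#8: time 7+6+3+10+2=28, value 31+68+19+38+53=209
- #4+#5+#7+#8: time 6+10+10+2=28, value 68+42+38+53=201
- #3+#4+#5+#8: time 7+6+10+2=25, value 31+68+42+53=194
Best: 213 marks.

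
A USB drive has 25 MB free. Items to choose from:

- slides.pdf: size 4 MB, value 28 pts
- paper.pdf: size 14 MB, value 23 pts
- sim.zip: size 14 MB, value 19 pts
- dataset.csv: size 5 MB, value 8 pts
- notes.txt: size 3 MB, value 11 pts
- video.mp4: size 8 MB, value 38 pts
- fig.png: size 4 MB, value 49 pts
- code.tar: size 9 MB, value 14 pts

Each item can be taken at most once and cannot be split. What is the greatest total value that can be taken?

134 pts

Check high-value combinations within 25 MB:
- slides.pdf+dataset.csv+notes.txt+video.mp4+fig.png: size 4+5+3+8+4=24, value 28+8+11+38+49=134
- slides.pdf+video.mp4+fig.png+code.tar: size 4+8+4+9=25, value 28+38+49+14=129
- slides.pdf+notes.txt+video.mp4+fig.png: size 4+3+8+4=19, value 28+11+38+49=126
Best: 134 pts.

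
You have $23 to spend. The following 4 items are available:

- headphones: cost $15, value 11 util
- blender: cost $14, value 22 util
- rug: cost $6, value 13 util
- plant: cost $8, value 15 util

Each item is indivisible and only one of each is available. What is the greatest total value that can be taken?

37 util

Check high-value combinations within $23:
- blender+plant: cost 14+8=22, value 22+15=37
- blender+rug: cost 14+6=20, value 22+13=35
- rug+plant: cost 6+8=14, value 13+15=28
- headphones+plant: cost 15+8=23, value 11+15=26
- headphones+rug: cost 15+6=21, value 11+13=24
Best: 37 util.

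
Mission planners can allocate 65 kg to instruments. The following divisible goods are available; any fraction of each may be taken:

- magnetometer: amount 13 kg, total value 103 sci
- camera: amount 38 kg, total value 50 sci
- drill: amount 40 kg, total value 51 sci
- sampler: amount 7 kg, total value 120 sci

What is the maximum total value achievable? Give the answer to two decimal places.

281.93

Take in order of value per unit:
- sampler (120/7 per unit): all 7 → value 120, running total 120.00
- magnetometer (103/13 per unit): all 13 → value 103, running total 223.00
- camera (50/38 per unit): all 38 → value 50, running total 273.00
- drill (51/40 per unit): 7 of 40 → value 7×51/40 = 8.9250, running total 281.93
Total 281.93.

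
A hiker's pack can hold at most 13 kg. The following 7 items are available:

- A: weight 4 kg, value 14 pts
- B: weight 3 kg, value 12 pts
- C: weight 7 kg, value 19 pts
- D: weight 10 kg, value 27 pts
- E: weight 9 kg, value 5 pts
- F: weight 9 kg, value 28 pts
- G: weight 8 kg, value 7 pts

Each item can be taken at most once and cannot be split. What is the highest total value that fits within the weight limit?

42 pts

Check high-value combinations within 13 kg:
- A+F: weight 4+9=13, value 14+28=42
- B+F: weight 3+9=12, value 12+28=40
- B+D: weight 3+10=13, value 12+27=39
- A+C: weight 4+7=11, value 14+19=33
Best: 42 pts.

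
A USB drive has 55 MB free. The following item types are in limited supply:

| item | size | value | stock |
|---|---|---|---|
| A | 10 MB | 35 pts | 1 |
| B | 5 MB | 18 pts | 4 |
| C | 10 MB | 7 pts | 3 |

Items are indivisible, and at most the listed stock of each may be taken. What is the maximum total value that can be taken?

Top feasible selections:
- 1×A + 4×B + 2×C: size 50, value 121
- 1×A + 4×B + 1×C: size 40, value 114
- 1×A + 3×B + 3×C: size 55, value 110
Best: 121 pts.

121 pts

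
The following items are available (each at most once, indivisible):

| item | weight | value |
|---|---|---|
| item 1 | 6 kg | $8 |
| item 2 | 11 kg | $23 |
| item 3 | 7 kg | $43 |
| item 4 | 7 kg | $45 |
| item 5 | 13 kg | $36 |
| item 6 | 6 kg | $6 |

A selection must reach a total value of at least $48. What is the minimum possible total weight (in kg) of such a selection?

13

Subsets with value ≥ 48, sorted by total weight:
- item 1+item 4: weight 13, value 53
- item 1+item 3: weight 13, value 51
- item 4+item 6: weight 13, value 51
- item 3+item 6: weight 13, value 49
Minimum weight: 13 kg.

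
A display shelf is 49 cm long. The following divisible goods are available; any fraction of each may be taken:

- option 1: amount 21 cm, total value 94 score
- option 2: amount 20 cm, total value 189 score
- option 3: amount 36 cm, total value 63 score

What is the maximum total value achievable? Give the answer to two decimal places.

Take in order of value per unit:
- option 2 (189/20 per unit): all 20 → value 189, running total 189.00
- option 1 (94/21 per unit): all 21 → value 94, running total 283.00
- option 3 (63/36 per unit): 8 of 36 → value 8×63/36 = 14.0000, running total 297.00
Total 297.00.

297.00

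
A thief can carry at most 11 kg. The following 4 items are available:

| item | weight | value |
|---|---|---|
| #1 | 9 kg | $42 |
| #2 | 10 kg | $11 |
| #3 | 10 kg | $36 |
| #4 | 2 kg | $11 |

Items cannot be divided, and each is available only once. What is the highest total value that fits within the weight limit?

$53

Check high-value combinations within 11 kg:
- #1+#4: weight 9+2=11, value 42+11=53
- #1: weight 9, value 42
- #3: weight 10, value 36
- #4: weight 2, value 11
Best: $53.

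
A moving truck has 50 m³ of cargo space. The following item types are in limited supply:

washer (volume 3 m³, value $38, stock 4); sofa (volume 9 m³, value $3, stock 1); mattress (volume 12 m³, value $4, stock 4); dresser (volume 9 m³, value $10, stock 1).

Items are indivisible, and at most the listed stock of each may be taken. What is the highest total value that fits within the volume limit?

Top feasible selections:
- 4×washer + 2×mattress + 1×dresser: volume 45, value 170
- 4×washer + 1×sofa + 1×mattress + 1×dresser: volume 42, value 169
- 4×washer + 1×mattress + 1×dresser: volume 33, value 166
- 4×washer + 1×sofa + 1×dresser: volume 30, value 165
Best: $170.

$170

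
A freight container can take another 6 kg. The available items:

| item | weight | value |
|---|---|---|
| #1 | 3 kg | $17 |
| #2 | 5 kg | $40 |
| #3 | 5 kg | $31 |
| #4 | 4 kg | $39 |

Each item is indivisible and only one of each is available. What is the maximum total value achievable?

$40

Check high-value combinations within 6 kg:
- #2: weight 5, value 40
- #4: weight 4, value 39
- #3: weight 5, value 31
- #1: weight 3, value 17
Best: $40.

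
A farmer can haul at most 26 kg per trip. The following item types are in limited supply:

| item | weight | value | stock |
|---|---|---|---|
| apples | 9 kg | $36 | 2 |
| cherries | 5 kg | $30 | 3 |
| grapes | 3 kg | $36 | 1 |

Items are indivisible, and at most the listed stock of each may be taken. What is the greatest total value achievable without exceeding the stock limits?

Best selections within weight 26 and stock limits:
- 2×apples + 1×cherries + 1×grapes: weight 26, value 138
- 1×apples + 2×cherries + 1×grapes: weight 22, value 132
Best: $138.

$138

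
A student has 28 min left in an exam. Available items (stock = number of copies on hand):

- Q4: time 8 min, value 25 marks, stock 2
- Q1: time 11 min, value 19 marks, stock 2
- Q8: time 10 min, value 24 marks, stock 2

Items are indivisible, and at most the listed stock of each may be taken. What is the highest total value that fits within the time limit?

74 marks

Best selections within time 28 and stock limits:
- 2×Q4 + 1×Q8: time 26, value 74
- 1×Q4 + 2×Q8: time 28, value 73
Best: 74 marks.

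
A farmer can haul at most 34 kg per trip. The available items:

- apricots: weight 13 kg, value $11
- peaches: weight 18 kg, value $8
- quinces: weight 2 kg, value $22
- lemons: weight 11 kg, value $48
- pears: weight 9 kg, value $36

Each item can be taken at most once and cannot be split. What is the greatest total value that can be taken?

$106

Check high-value combinations within 34 kg:
- quinces+lemons+pears: weight 2+11+9=22, value 22+48+36=106
- apricots+lemons+pears: weight 13+11+9=33, value 11+48+36=95
- lemons+pears: weight 11+9=20, value 48+36=84
Best: $106.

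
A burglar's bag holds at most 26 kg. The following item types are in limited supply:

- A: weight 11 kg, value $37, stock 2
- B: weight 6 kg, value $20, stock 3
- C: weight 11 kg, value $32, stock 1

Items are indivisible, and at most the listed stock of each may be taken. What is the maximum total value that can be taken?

$77

Best selections within weight 26 and stock limits:
- 1×A + 2×B: weight 23, value 77
- 2×A: weight 22, value 74
Best: $77.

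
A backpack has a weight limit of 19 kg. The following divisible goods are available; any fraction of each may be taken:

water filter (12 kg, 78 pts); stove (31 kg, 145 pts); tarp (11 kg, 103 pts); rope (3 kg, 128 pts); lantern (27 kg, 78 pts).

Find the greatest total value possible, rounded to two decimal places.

Take in order of value per unit:
- rope (128/3 per unit): all 3 → value 128, running total 128.00
- tarp (103/11 per unit): all 11 → value 103, running total 231.00
- water filter (78/12 per unit): 5 of 12 → value 5×78/12 = 32.5000, running total 263.50
Total 263.50.

263.50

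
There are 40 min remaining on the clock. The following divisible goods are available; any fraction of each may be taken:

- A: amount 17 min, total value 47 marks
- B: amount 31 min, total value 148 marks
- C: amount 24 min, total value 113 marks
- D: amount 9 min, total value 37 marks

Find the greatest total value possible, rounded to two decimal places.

190.38

Take in order of value per unit:
- B (148/31 per unit): all 31 → value 148, running total 148.00
- C (113/24 per unit): 9 of 24 → value 9×113/24 = 42.3750, running total 190.38
Total 190.38.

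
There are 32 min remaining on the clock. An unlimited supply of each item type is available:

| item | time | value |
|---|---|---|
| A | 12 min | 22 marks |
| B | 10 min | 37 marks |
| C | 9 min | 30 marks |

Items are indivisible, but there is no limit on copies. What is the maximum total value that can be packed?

111 marks

Best value-per-unit is B at 37/10, and filling with it alone uses time 3×10=30. No mix of the others beats 3×37 = 111.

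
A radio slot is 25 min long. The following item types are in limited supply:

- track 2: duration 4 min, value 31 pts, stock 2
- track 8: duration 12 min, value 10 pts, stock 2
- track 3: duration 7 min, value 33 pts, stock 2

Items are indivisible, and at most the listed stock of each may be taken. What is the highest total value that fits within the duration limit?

128 pts

Top feasible selections:
- 2×track 2 + 2×track 3: duration 22, value 128
- 1×track 2 + 2×track 3: duration 18, value 97
Best: 128 pts.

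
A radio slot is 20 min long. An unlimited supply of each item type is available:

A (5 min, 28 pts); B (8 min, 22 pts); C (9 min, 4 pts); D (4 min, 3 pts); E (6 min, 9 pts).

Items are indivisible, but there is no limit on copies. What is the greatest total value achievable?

112 pts

Best value-per-unit is A at 28/5, and filling with it alone uses duration 4×5=20. No mix of the others beats 4×28 = 112.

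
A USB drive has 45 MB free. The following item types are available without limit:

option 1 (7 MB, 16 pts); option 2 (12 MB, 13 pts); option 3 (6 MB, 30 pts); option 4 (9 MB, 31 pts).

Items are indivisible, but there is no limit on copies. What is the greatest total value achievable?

Best value-per-unit is option 3 at 30/6; filling with it alone gives 7×30 = 210.
Optimal mix: 6×option 3 + 1×option 4 → size 45, value 211.

211 pts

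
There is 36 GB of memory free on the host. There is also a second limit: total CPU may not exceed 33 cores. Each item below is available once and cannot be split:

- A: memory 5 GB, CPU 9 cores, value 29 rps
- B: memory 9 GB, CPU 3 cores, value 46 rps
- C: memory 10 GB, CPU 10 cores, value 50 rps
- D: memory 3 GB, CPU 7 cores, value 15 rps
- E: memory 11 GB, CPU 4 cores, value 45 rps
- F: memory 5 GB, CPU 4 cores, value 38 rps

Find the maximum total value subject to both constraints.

179 rps

Feasible sets respecting both limits:
- B+C+E+F: memory 35, CPU 21, value 179
- A+B+C+D+F: memory 32, CPU 33, value 178
- A+B+D+E+F: memory 33, CPU 27, value 173
Best: 179 rps.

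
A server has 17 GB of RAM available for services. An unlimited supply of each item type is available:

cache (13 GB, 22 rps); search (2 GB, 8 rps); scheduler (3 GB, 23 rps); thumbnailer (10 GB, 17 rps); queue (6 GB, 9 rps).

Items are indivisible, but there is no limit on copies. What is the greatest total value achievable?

123 rps

Best value-per-unit is scheduler at 23/3; filling with it alone gives 5×23 = 115.
Optimal mix: 1×search + 5×scheduler → memory 17, value 123.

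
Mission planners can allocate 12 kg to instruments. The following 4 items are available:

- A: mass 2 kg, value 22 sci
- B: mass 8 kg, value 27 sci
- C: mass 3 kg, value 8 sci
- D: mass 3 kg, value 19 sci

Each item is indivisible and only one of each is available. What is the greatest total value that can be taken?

49 sci

Check high-value combinations within 12 kg:
- A+C+D: mass 2+3+3=8, value 22+8+19=49
- A+B: mass 2+8=10, value 22+27=49
- B+D: mass 8+3=11, value 27+19=46
- A+D: mass 2+3=5, value 22+19=41
Best: 49 sci.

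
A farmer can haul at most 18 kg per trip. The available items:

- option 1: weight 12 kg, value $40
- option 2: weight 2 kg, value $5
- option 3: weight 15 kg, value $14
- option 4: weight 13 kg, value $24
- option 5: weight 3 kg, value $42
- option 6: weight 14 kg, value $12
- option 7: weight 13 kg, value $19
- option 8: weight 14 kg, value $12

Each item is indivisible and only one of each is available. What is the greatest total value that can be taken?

Check high-value combinations within 18 kg:
- option 1+option 2+option 5: weight 12+2+3=17, value 40+5+42=87
- option 1+option 5: weight 12+3=15, value 40+42=82
- option 2+option 4+option 5: weight 2+13+3=18, value 5+24+42=71
- option 4+option 5: weight 13+3=16, value 24+42=66
- option 2+option 5+option 7: weight 2+3+13=18, value 5+42+19=66
Best: $87.

$87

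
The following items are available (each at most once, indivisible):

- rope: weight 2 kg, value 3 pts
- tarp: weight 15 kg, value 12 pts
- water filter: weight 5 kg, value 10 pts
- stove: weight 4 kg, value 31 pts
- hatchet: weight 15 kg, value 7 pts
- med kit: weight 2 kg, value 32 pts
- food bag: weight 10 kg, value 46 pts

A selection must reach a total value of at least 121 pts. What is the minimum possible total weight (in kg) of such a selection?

Subsets with value ≥ 121, sorted by total weight:
- rope+water filter+stove+med kit+food bag: weight 23, value 122
- tarp+stove+med kit+food bag: weight 31, value 121
- rope+tarp+stove+med kit+food bag: weight 33, value 124
Minimum weight: 23 kg.

23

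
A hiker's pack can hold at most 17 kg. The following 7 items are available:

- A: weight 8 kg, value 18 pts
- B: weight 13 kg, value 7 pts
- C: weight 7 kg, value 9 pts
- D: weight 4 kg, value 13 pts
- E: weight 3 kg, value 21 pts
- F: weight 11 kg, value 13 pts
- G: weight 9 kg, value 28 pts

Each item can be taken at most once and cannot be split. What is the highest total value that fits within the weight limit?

62 pts

Check high-value combinations within 17 kg:
- D+E+G: weight 4+3+9=16, value 13+21+28=62
- A+D+E: weight 8+4+3=15, value 18+13+21=52
- E+G: weight 3+9=12, value 21+28=49
Best: 62 pts.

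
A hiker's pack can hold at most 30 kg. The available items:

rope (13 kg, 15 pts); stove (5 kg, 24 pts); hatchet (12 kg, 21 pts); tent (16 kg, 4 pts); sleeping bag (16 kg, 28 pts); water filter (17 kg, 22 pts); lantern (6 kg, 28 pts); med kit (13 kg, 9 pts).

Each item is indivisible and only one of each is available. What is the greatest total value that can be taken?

Check high-value combinations within 30 kg:
- stove+sleeping bag+lantern: weight 5+16+6=27, value 24+28+28=80
- stove+water filter+lantern: weight 5+17+6=28, value 24+22+28=74
- stove+hatchet+lantern: weight 5+12+6=23, value 24+21+28=73
Best: 80 pts.

80 pts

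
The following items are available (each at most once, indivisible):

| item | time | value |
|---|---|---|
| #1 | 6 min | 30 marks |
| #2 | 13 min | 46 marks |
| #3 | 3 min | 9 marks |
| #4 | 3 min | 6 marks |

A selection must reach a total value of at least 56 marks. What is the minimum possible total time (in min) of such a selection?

Subsets with value ≥ 56, sorted by total time:
- #1+#2: time 19, value 76
- #2+#3+#4: time 19, value 61
- #1+#2+#3: time 22, value 85
- #1+#2+#4: time 22, value 82
Minimum time: 19 min.

19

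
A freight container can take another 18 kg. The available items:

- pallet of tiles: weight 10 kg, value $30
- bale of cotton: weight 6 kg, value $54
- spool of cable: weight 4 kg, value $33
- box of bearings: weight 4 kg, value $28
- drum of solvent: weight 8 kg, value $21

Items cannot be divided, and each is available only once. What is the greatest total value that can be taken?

$115

Check high-value combinations within 18 kg:
- bale of cotton+spool of cable+box of bearings: weight 6+4+4=14, value 54+33+28=115
- bale of cotton+spool of cable+drum of solvent: weight 6+4+8=18, value 54+33+21=108
- bale of cotton+box of bearings+drum of solvent: weight 6+4+8=18, value 54+28+21=103
- pallet of tiles+spool of cable+box of bearings: weight 10+4+4=18, value 30+33+28=91
Best: $115.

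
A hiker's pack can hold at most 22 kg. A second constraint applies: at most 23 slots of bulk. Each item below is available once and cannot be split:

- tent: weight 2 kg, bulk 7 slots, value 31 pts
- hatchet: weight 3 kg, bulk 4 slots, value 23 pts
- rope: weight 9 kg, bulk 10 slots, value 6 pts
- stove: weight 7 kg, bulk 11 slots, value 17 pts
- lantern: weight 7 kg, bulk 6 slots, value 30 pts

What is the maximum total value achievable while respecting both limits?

Feasible sets respecting both limits:
- tent+hatchet+lantern: weight 12, bulk 17, value 84
- tent+hatchet+stove: weight 12, bulk 22, value 71
- hatchet+stove+lantern: weight 17, bulk 21, value 70
- tent+rope+lantern: weight 18, bulk 23, value 67
Best: 84 pts.

84 pts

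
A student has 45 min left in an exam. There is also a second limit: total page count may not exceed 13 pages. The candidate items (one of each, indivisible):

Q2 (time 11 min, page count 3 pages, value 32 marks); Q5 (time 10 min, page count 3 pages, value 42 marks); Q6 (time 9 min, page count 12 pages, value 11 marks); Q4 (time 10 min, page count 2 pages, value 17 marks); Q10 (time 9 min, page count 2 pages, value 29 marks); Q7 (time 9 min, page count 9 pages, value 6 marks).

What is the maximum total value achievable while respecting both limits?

Feasible sets respecting both limits:
- Q2+Q5+Q4+Q10: time 40, page count 10, value 120
- Q2+Q5+Q10: time 30, page count 8, value 103
- Q2+Q5+Q4: time 31, page count 8, value 91
- Q5+Q4+Q10: time 29, page count 7, value 88
Best: 120 marks.

120 marks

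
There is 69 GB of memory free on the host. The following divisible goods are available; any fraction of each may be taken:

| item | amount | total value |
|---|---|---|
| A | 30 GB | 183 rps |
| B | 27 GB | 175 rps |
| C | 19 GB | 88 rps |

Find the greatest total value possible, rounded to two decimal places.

413.58

Take in order of value per unit:
- B (175/27 per unit): all 27 → value 175, running total 175.00
- A (183/30 per unit): all 30 → value 183, running total 358.00
- C (88/19 per unit): 12 of 19 → value 12×88/19 = 55.5789, running total 413.58
Total 413.58.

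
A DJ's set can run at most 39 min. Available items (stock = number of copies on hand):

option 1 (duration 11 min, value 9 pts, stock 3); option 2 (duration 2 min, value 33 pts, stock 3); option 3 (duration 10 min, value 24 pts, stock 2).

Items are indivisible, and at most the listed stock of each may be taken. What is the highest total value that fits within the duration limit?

Top feasible selections:
- 1×option 1 + 3×option 2 + 2×option 3: duration 37, value 156
- 3×option 2 + 2×option 3: duration 26, value 147
Best: 156 pts.

156 pts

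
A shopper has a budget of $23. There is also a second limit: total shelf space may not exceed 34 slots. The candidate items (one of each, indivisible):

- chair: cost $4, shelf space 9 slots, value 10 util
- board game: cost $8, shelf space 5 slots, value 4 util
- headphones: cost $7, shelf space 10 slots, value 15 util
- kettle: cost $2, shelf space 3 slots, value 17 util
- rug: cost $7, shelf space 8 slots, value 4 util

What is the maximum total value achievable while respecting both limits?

Feasible sets respecting both limits:
- chair+board game+headphones+kettle: cost 21, shelf space 27, value 46
- chair+headphones+kettle+rug: cost 20, shelf space 30, value 46
- chair+headphones+kettle: cost 13, shelf space 22, value 42
- board game+headphones+kettle: cost 17, shelf space 18, value 36
Best: 46 util.

46 util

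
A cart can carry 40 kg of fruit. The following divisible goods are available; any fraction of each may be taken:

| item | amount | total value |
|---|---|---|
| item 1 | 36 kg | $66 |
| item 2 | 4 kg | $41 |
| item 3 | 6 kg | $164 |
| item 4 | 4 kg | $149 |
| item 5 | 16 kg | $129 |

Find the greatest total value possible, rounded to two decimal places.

Take in order of value per unit:
- item 4 (149/4 per unit): all 4 → value 149, running total 149.00
- item 3 (164/6 per unit): all 6 → value 164, running total 313.00
- item 2 (41/4 per unit): all 4 → value 41, running total 354.00
- item 5 (129/16 per unit): all 16 → value 129, running total 483.00
- item 1 (66/36 per unit): 10 of 36 → value 10×66/36 = 18.3333, running total 501.33
Total 501.33.

501.33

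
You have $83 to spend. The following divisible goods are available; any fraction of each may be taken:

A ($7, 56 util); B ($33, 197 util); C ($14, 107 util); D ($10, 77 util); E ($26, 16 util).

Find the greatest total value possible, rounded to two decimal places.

448.69

Take in order of value per unit:
- A (56/7 per unit): all 7 → value 56, running total 56.00
- D (77/10 per unit): all 10 → value 77, running total 133.00
- C (107/14 per unit): all 14 → value 107, running total 240.00
- B (197/33 per unit): all 33 → value 197, running total 437.00
- E (16/26 per unit): 19 of 26 → value 19×16/26 = 11.6923, running total 448.69
Total 448.69.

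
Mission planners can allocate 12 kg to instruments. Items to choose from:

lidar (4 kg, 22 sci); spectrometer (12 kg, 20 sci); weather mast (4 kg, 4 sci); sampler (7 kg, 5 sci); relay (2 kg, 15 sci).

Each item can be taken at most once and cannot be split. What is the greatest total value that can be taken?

Check high-value combinations within 12 kg:
- lidar+weather mast+relay: mass 4+4+2=10, value 22+4+15=41
- lidar+relay: mass 4+2=6, value 22+15=37
- lidar+sampler: mass 4+7=11, value 22+5=27
- lidar+weather mast: mass 4+4=8, value 22+4=26
Best: 41 sci.

41 sci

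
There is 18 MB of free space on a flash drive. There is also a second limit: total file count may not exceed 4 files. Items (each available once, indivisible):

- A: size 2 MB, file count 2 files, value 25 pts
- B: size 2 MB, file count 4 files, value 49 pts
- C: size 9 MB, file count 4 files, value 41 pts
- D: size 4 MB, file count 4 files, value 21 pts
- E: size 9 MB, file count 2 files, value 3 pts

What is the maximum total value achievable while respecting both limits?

Feasible sets respecting both limits:
- B: size 2, file count 4, value 49
- C: size 9, file count 4, value 41
- A+E: size 11, file count 4, value 28
Best: 49 pts.

49 pts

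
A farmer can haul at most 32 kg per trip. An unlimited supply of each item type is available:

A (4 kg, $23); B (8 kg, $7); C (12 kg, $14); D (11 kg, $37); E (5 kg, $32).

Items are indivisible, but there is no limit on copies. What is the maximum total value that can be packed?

$197

Best value-per-unit is E at 32/5; filling with it alone gives 6×32 = 192.
Optimal mix: 3×A + 4×E → weight 32, value 197.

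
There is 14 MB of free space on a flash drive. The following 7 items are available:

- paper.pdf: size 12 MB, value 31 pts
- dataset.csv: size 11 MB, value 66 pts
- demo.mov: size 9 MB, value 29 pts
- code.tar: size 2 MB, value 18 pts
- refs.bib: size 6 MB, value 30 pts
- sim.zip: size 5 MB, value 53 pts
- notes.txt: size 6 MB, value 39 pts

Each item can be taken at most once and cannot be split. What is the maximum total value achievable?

Check high-value combinations within 14 MB:
- code.tar+sim.zip+notes.txt: size 2+5+6=13, value 18+53+39=110
- code.tar+refs.bib+sim.zip: size 2+6+5=13, value 18+30+53=101
- sim.zip+notes.txt: size 5+6=11, value 53+39=92
- code.tar+refs.bib+notes.txt: size 2+6+6=14, value 18+30+39=87
Best: 110 pts.

110 pts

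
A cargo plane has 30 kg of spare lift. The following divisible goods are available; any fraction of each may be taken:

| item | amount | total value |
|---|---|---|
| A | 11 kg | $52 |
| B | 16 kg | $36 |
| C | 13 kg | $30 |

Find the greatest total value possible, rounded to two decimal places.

95.50

Take in order of value per unit:
- A (52/11 per unit): all 11 → value 52, running total 52.00
- C (30/13 per unit): all 13 → value 30, running total 82.00
- B (36/16 per unit): 6 of 16 → value 6×36/16 = 13.5000, running total 95.50
Total 95.50.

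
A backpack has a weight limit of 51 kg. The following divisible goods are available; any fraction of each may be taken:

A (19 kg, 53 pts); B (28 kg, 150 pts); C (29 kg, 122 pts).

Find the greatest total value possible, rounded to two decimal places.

Take in order of value per unit:
- B (150/28 per unit): all 28 → value 150, running total 150.00
- C (122/29 per unit): 23 of 29 → value 23×122/29 = 96.7586, running total 246.76
Total 246.76.

246.76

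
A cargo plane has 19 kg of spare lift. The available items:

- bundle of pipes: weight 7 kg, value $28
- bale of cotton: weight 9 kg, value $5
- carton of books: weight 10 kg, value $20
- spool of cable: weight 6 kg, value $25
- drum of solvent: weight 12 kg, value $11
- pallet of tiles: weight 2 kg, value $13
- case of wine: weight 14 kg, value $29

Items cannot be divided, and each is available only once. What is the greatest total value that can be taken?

$66

This is a 0/1 knapsack; check combinations near the capacity.
- bundle of pipes+spool of cable+pallet of tiles: weight 7+6+2=15, value 28+25+13=66
- bundle of pipes+carton of books+pallet of tiles: weight 7+10+2=19, value 28+20+13=61
- carton of books+spool of cable+pallet of tiles: weight 10+6+2=18, value 20+25+13=58
Best: $66.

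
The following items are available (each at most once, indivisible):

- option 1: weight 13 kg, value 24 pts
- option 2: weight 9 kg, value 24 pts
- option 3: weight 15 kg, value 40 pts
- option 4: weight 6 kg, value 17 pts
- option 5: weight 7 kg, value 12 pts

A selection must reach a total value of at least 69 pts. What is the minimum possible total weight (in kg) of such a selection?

Subsets with value ≥ 69, sorted by total weight:
- option 3+option 4+option 5: weight 28, value 69
- option 2+option 3+option 4: weight 30, value 81
- option 2+option 3+option 5: weight 31, value 76
- option 1+option 3+option 4: weight 34, value 81
Minimum weight: 28 kg.

28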